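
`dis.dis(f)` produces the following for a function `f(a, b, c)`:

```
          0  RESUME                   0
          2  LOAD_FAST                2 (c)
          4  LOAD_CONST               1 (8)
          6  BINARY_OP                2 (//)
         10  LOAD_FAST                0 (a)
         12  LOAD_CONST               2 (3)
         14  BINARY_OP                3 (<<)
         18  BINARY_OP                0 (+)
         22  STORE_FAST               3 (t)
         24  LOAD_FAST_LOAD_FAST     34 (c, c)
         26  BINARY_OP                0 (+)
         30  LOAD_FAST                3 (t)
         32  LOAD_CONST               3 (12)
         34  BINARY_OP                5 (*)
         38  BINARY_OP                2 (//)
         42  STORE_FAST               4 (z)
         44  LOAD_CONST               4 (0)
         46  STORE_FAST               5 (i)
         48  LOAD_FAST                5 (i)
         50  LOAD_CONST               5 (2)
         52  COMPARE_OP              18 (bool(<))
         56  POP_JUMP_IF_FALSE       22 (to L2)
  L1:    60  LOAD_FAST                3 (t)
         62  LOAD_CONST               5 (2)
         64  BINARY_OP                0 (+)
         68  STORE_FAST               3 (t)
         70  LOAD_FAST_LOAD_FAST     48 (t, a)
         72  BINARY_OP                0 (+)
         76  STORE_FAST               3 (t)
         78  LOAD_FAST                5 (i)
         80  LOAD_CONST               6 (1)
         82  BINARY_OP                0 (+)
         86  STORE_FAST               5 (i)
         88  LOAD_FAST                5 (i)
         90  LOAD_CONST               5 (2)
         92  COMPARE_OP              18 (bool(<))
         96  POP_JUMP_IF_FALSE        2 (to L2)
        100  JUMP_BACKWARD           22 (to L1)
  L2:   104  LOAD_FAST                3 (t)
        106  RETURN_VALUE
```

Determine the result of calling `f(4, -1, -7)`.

LOAD_FAST c → push -7. Stack: [-7]
LOAD_CONST → push 8. Stack: [-7, 8]
BINARY_OP // → -7 // 8 = -1. Stack: [-1]
LOAD_FAST a → push 4. Stack: [-1, 4]
LOAD_CONST → push 3. Stack: [-1, 4, 3]
BINARY_OP << → 4 << 3 = 32. Stack: [-1, 32]
BINARY_OP + → -1 + 32 = 31. Stack: [31]
STORE_FAST t → t=31. Stack: []
LOAD_FAST_LOAD_FAST c,c → push -7,-7. Stack: [-7, -7]
BINARY_OP + → -7 + -7 = -14. Stack: [-14]
LOAD_FAST t → push 31. Stack: [-14, 31]
LOAD_CONST → push 12. Stack: [-14, 31, 12]
BINARY_OP * → 31 * 12 = 372. Stack: [-14, 372]
BINARY_OP // → -14 // 372 = -1. Stack: [-1]
STORE_FAST z → z=-1. Stack: []
LOAD_CONST → push 0. Stack: [0]
STORE_FAST i → i=0. Stack: []
LOAD_FAST i → push 0. Stack: [0]
LOAD_CONST → push 2. Stack: [0, 2]
COMPARE_OP bool(<) → 0 vs 2 = True. Stack: [True]
POP_JUMP_IF_FALSE → pop True; no jump. Stack: []
LOAD_FAST t → push 31. Stack: [31]
LOAD_CONST → push 2. Stack: [31, 2]
BINARY_OP + → 31 + 2 = 33. Stack: [33]
STORE_FAST t → t=33. Stack: []
LOAD_FAST_LOAD_FAST t,a → push 33,4. Stack: [33, 4]
BINARY_OP + → 33 + 4 = 37. Stack: [37]
STORE_FAST t → t=37. Stack: []
LOAD_FAST i → push 0. Stack: [0]
LOAD_CONST → push 1. Stack: [0, 1]
BINARY_OP + → 0 + 1 = 1. Stack: [1]
STORE_FAST i → i=1. Stack: []
LOAD_FAST i → push 1. Stack: [1]
LOAD_CONST → push 2. Stack: [1, 2]
COMPARE_OP bool(<) → 1 vs 2 = True. Stack: [True]
POP_JUMP_IF_FALSE → pop True; no jump. Stack: []
LOAD_FAST t → push 37. Stack: [37]
LOAD_CONST → push 2. Stack: [37, 2]
BINARY_OP + → 37 + 2 = 39. Stack: [39]
STORE_FAST t → t=39. Stack: []
LOAD_FAST_LOAD_FAST t,a → push 39,4. Stack: [39, 4]
BINARY_OP + → 39 + 4 = 43. Stack: [43]
STORE_FAST t → t=43. Stack: []
LOAD_FAST i → push 1. Stack: [1]
LOAD_CONST → push 1. Stack: [1, 1]
BINARY_OP + → 1 + 1 = 2. Stack: [2]
STORE_FAST i → i=2. Stack: []
LOAD_FAST i → push 2. Stack: [2]
LOAD_CONST → push 2. Stack: [2, 2]
COMPARE_OP bool(<) → 2 vs 2 = False. Stack: [False]
POP_JUMP_IF_FALSE → pop False; jump. Stack: []
LOAD_FAST t → push 43. Stack: [43]
RETURN_VALUE → return 43.

43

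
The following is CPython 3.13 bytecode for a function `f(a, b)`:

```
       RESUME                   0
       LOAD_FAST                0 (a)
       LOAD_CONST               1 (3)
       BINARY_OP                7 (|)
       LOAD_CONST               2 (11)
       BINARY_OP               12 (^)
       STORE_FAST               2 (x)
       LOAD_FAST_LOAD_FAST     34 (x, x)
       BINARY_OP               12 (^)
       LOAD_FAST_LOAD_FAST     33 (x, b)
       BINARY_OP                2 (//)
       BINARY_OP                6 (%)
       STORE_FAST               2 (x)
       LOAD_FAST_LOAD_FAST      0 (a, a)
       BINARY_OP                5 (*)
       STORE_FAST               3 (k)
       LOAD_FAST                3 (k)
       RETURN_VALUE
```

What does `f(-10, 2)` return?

100

LOAD_FAST a → push -10. Stack: [-10]
LOAD_CONST → push 3. Stack: [-10, 3]
BINARY_OP | → -10 | 3 = -9. Stack: [-9]
LOAD_CONST → push 11. Stack: [-9, 11]
BINARY_OP ^ → -9 ^ 11 = -4. Stack: [-4]
STORE_FAST x → x=-4. Stack: []
LOAD_FAST_LOAD_FAST x,x → push -4,-4. Stack: [-4, -4]
BINARY_OP ^ → -4 ^ -4 = 0. Stack: [0]
LOAD_FAST_LOAD_FAST x,b → push -4,2. Stack: [0, -4, 2]
BINARY_OP // → -4 // 2 = -2. Stack: [0, -2]
BINARY_OP % → 0 % -2 = 0. Stack: [0]
STORE_FAST x → x=0. Stack: []
LOAD_FAST_LOAD_FAST a,a → push -10,-10. Stack: [-10, -10]
BINARY_OP * → -10 * -10 = 100. Stack: [100]
STORE_FAST k → k=100. Stack: []
LOAD_FAST k → push 100. Stack: [100]
RETURN_VALUE → return 100.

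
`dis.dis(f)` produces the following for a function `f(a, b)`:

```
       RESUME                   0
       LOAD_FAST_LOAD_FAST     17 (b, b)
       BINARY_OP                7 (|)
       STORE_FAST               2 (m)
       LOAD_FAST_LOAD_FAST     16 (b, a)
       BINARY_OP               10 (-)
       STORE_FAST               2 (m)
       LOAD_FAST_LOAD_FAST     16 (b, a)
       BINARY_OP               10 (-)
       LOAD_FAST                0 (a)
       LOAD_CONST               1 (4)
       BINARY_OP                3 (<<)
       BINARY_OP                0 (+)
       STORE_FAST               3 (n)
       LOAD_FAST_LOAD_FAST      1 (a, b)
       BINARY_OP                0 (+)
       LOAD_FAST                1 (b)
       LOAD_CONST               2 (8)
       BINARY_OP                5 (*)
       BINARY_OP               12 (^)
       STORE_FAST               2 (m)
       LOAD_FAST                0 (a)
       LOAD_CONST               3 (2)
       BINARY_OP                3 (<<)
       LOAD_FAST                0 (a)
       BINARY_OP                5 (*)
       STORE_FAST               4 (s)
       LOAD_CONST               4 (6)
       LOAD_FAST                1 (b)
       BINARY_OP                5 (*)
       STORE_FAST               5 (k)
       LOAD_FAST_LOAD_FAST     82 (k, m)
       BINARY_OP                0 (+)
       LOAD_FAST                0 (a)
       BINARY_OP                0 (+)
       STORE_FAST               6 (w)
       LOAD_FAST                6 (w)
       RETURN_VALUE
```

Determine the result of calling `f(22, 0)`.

LOAD_FAST_LOAD_FAST b,b → push 0,0. Stack: [0, 0]
BINARY_OP | → 0 | 0 = 0. Stack: [0]
STORE_FAST m → m=0. Stack: []
LOAD_FAST_LOAD_FAST b,a → push 0,22. Stack: [0, 22]
BINARY_OP - → 0 - 22 = -22. Stack: [-22]
STORE_FAST m → m=-22. Stack: []
LOAD_FAST_LOAD_FAST b,a → push 0,22. Stack: [0, 22]
BINARY_OP - → 0 - 22 = -22. Stack: [-22]
LOAD_FAST a → push 22. Stack: [-22, 22]
LOAD_CONST → push 4. Stack: [-22, 22, 4]
BINARY_OP << → 22 << 4 = 352. Stack: [-22, 352]
BINARY_OP + → -22 + 352 = 330. Stack: [330]
STORE_FAST n → n=330. Stack: []
LOAD_FAST_LOAD_FAST a,b → push 22,0. Stack: [22, 0]
BINARY_OP + → 22 + 0 = 22. Stack: [22]
LOAD_FAST b → push 0. Stack: [22, 0]
LOAD_CONST → push 8. Stack: [22, 0, 8]
BINARY_OP * → 0 * 8 = 0. Stack: [22, 0]
BINARY_OP ^ → 22 ^ 0 = 22. Stack: [22]
STORE_FAST m → m=22. Stack: []
LOAD_FAST a → push 22. Stack: [22]
LOAD_CONST → push 2. Stack: [22, 2]
BINARY_OP << → 22 << 2 = 88. Stack: [88]
LOAD_FAST a → push 22. Stack: [88, 22]
BINARY_OP * → 88 * 22 = 1936. Stack: [1936]
STORE_FAST s → s=1936. Stack: []
LOAD_CONST → push 6. Stack: [6]
LOAD_FAST b → push 0. Stack: [6, 0]
BINARY_OP * → 6 * 0 = 0. Stack: [0]
STORE_FAST k → k=0. Stack: []
LOAD_FAST_LOAD_FAST k,m → push 0,22. Stack: [0, 22]
BINARY_OP + → 0 + 22 = 22. Stack: [22]
LOAD_FAST a → push 22. Stack: [22, 22]
BINARY_OP + → 22 + 22 = 44. Stack: [44]
STORE_FAST w → w=44. Stack: []
LOAD_FAST w → push 44. Stack: [44]
RETURN_VALUE → return 44.

44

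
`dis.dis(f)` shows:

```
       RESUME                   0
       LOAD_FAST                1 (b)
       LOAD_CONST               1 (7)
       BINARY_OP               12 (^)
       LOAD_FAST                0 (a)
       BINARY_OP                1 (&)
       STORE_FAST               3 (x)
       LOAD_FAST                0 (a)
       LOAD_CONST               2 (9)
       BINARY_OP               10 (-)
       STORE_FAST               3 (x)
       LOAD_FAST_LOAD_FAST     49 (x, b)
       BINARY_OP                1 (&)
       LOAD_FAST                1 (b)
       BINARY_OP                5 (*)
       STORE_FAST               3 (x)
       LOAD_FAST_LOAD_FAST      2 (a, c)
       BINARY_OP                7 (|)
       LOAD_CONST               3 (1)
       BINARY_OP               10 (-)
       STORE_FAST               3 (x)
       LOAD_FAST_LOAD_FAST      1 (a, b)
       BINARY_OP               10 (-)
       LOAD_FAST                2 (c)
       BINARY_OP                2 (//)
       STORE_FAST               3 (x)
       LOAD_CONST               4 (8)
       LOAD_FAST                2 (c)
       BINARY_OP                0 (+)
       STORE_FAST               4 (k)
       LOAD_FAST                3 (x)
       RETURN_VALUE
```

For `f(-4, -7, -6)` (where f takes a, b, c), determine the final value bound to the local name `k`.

2

LOAD_FAST b → push -7. Stack: [-7]
LOAD_CONST → push 7. Stack: [-7, 7]
BINARY_OP ^ → -7 ^ 7 = -2. Stack: [-2]
LOAD_FAST a → push -4. Stack: [-2, -4]
BINARY_OP & → -2 & -4 = -4. Stack: [-4]
STORE_FAST x → x=-4. Stack: []
LOAD_FAST a → push -4. Stack: [-4]
LOAD_CONST → push 9. Stack: [-4, 9]
BINARY_OP - → -4 - 9 = -13. Stack: [-13]
STORE_FAST x → x=-13. Stack: []
LOAD_FAST_LOAD_FAST x,b → push -13,-7. Stack: [-13, -7]
BINARY_OP & → -13 & -7 = -15. Stack: [-15]
LOAD_FAST b → push -7. Stack: [-15, -7]
BINARY_OP * → -15 * -7 = 105. Stack: [105]
STORE_FAST x → x=105. Stack: []
LOAD_FAST_LOAD_FAST a,c → push -4,-6. Stack: [-4, -6]
BINARY_OP | → -4 | -6 = -2. Stack: [-2]
LOAD_CONST → push 1. Stack: [-2, 1]
BINARY_OP - → -2 - 1 = -3. Stack: [-3]
STORE_FAST x → x=-3. Stack: []
LOAD_FAST_LOAD_FAST a,b → push -4,-7. Stack: [-4, -7]
BINARY_OP - → -4 - -7 = 3. Stack: [3]
LOAD_FAST c → push -6. Stack: [3, -6]
BINARY_OP // → 3 // -6 = -1. Stack: [-1]
STORE_FAST x → x=-1. Stack: []
LOAD_CONST → push 8. Stack: [8]
LOAD_FAST c → push -6. Stack: [8, -6]
BINARY_OP + → 8 + -6 = 2. Stack: [2]
STORE_FAST k → k=2. Stack: []
LOAD_FAST x → push -1. Stack: [-1]
RETURN_VALUE → return -1.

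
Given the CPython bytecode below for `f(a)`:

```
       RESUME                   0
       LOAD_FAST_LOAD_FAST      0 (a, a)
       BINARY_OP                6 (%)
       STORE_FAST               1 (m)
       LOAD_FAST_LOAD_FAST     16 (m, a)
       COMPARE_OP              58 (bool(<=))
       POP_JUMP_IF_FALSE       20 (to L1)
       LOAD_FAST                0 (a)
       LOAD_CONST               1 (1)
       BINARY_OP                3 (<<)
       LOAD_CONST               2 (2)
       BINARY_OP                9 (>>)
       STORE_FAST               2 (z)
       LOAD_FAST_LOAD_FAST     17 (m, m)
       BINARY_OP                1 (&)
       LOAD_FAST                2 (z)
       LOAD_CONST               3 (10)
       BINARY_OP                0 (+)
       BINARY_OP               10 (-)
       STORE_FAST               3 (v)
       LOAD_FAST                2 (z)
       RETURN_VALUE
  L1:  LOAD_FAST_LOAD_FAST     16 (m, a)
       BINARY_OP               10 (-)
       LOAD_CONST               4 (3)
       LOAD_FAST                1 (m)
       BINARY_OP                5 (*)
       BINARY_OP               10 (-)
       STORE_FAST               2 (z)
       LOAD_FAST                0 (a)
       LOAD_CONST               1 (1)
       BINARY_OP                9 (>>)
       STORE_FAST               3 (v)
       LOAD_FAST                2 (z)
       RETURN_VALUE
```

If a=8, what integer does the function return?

LOAD_FAST_LOAD_FAST a,a → push 8,8. Stack: [8, 8]
BINARY_OP % → 8 % 8 = 0. Stack: [0]
STORE_FAST m → m=0. Stack: []
LOAD_FAST_LOAD_FAST m,a → push 0,8. Stack: [0, 8]
COMPARE_OP bool(<=) → 0 vs 8 = True. Stack: [True]
POP_JUMP_IF_FALSE → pop True; no jump. Stack: []
LOAD_FAST a → push 8. Stack: [8]
LOAD_CONST → push 1. Stack: [8, 1]
BINARY_OP << → 8 << 1 = 16. Stack: [16]
LOAD_CONST → push 2. Stack: [16, 2]
BINARY_OP >> → 16 >> 2 = 4. Stack: [4]
STORE_FAST z → z=4. Stack: []
LOAD_FAST_LOAD_FAST m,m → push 0,0. Stack: [0, 0]
BINARY_OP & → 0 & 0 = 0. Stack: [0]
LOAD_FAST z → push 4. Stack: [0, 4]
LOAD_CONST → push 10. Stack: [0, 4, 10]
BINARY_OP + → 4 + 10 = 14. Stack: [0, 14]
BINARY_OP - → 0 - 14 = -14. Stack: [-14]
STORE_FAST v → v=-14. Stack: []
LOAD_FAST z → push 4. Stack: [4]
RETURN_VALUE → return 4.

4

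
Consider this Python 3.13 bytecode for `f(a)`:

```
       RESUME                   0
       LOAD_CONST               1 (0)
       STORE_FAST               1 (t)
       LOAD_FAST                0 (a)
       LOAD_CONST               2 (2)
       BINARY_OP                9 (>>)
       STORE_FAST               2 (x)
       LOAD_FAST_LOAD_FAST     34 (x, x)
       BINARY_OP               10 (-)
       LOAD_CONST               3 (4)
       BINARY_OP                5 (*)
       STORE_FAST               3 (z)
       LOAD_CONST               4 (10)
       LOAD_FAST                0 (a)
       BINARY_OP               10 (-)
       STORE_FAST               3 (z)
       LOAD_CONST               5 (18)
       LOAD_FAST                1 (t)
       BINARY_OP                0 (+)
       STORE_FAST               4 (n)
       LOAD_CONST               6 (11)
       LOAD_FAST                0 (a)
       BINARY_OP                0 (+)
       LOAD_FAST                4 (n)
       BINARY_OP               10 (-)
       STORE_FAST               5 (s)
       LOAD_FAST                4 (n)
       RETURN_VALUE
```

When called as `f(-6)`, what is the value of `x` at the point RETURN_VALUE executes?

LOAD_CONST → push 0. Stack: [0]
STORE_FAST t → t=0. Stack: []
LOAD_FAST a → push -6. Stack: [-6]
LOAD_CONST → push 2. Stack: [-6, 2]
BINARY_OP >> → -6 >> 2 = -2. Stack: [-2]
STORE_FAST x → x=-2. Stack: []
LOAD_FAST_LOAD_FAST x,x → push -2,-2. Stack: [-2, -2]
BINARY_OP - → -2 - -2 = 0. Stack: [0]
LOAD_CONST → push 4. Stack: [0, 4]
BINARY_OP * → 0 * 4 = 0. Stack: [0]
STORE_FAST z → z=0. Stack: []
LOAD_CONST → push 10. Stack: [10]
LOAD_FAST a → push -6. Stack: [10, -6]
BINARY_OP - → 10 - -6 = 16. Stack: [16]
STORE_FAST z → z=16. Stack: []
LOAD_CONST → push 18. Stack: [18]
LOAD_FAST t → push 0. Stack: [18, 0]
BINARY_OP + → 18 + 0 = 18. Stack: [18]
STORE_FAST n → n=18. Stack: []
LOAD_CONST → push 11. Stack: [11]
LOAD_FAST a → push -6. Stack: [11, -6]
BINARY_OP + → 11 + -6 = 5. Stack: [5]
LOAD_FAST n → push 18. Stack: [5, 18]
BINARY_OP - → 5 - 18 = -13. Stack: [-13]
STORE_FAST s → s=-13. Stack: []
LOAD_FAST n → push 18. Stack: [18]
RETURN_VALUE → return 18.

-2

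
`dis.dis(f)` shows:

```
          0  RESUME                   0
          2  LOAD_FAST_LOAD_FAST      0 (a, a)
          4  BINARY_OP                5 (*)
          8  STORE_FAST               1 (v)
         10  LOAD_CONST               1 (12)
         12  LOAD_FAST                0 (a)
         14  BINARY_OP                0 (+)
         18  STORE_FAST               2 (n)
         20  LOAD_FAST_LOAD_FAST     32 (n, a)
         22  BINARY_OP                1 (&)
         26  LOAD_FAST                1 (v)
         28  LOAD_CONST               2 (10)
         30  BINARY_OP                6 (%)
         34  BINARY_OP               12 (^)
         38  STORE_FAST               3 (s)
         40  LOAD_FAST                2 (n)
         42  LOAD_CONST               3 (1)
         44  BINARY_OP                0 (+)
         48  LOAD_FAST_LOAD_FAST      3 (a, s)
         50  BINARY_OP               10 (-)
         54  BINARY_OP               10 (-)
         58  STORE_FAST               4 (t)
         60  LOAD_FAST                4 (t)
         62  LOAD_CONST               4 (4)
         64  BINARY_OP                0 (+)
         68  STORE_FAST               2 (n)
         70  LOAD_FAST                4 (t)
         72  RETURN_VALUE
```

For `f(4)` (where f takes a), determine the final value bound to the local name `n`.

LOAD_FAST_LOAD_FAST a,a → push 4,4. Stack: [4, 4]
BINARY_OP * → 4 * 4 = 16. Stack: [16]
STORE_FAST v → v=16. Stack: []
LOAD_CONST → push 12. Stack: [12]
LOAD_FAST a → push 4. Stack: [12, 4]
BINARY_OP + → 12 + 4 = 16. Stack: [16]
STORE_FAST n → n=16. Stack: []
LOAD_FAST_LOAD_FAST n,a → push 16,4. Stack: [16, 4]
BINARY_OP & → 16 & 4 = 0. Stack: [0]
LOAD_FAST v → push 16. Stack: [0, 16]
LOAD_CONST → push 10. Stack: [0, 16, 10]
BINARY_OP % → 16 % 10 = 6. Stack: [0, 6]
BINARY_OP ^ → 0 ^ 6 = 6. Stack: [6]
STORE_FAST s → s=6. Stack: []
LOAD_FAST n → push 16. Stack: [16]
LOAD_CONST → push 1. Stack: [16, 1]
BINARY_OP + → 16 + 1 = 17. Stack: [17]
LOAD_FAST_LOAD_FAST a,s → push 4,6. Stack: [17, 4, 6]
BINARY_OP - → 4 - 6 = -2. Stack: [17, -2]
BINARY_OP - → 17 - -2 = 19. Stack: [19]
STORE_FAST t → t=19. Stack: []
LOAD_FAST t → push 19. Stack: [19]
LOAD_CONST → push 4. Stack: [19, 4]
BINARY_OP + → 19 + 4 = 23. Stack: [23]
STORE_FAST n → n=23. Stack: []
LOAD_FAST t → push 19. Stack: [19]
RETURN_VALUE → return 19.

23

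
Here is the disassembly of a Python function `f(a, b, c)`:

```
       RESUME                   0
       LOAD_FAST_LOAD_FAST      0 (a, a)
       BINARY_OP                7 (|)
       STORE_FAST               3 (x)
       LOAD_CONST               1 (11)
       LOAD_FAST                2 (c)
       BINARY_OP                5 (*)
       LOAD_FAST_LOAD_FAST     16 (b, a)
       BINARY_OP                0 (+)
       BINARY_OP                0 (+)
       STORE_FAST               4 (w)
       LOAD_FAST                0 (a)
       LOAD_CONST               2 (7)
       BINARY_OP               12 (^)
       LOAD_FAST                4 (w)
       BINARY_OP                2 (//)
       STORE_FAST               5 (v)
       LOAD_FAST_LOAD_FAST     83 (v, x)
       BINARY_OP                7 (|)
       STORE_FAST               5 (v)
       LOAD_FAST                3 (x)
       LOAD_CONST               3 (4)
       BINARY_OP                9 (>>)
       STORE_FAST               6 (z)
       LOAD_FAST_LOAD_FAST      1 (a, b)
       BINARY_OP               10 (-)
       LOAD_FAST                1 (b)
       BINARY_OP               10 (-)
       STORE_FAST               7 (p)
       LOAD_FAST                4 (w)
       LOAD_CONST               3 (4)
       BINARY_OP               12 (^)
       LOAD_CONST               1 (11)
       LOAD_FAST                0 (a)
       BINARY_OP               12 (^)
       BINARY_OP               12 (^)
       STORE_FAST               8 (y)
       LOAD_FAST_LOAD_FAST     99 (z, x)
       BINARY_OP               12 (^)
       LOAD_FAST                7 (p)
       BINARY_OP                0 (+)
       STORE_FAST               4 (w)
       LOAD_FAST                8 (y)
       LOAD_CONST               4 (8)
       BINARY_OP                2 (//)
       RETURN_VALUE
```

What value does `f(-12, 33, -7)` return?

LOAD_FAST_LOAD_FAST a,a → push -12,-12. Stack: [-12, -12]
BINARY_OP | → -12 | -12 = -12. Stack: [-12]
STORE_FAST x → x=-12. Stack: []
LOAD_CONST → push 11. Stack: [11]
LOAD_FAST c → push -7. Stack: [11, -7]
BINARY_OP * → 11 * -7 = -77. Stack: [-77]
LOAD_FAST_LOAD_FAST b,a → push 33,-12. Stack: [-77, 33, -12]
BINARY_OP + → 33 + -12 = 21. Stack: [-77, 21]
BINARY_OP + → -77 + 21 = -56. Stack: [-56]
STORE_FAST w → w=-56. Stack: []
LOAD_FAST a → push -12. Stack: [-12]
LOAD_CONST → push 7. Stack: [-12, 7]
BINARY_OP ^ → -12 ^ 7 = -13. Stack: [-13]
LOAD_FAST w → push -56. Stack: [-13, -56]
BINARY_OP // → -13 // -56 = 0. Stack: [0]
STORE_FAST v → v=0. Stack: []
LOAD_FAST_LOAD_FAST v,x → push 0,-12. Stack: [0, -12]
BINARY_OP | → 0 | -12 = -12. Stack: [-12]
STORE_FAST v → v=-12. Stack: []
LOAD_FAST x → push -12. Stack: [-12]
LOAD_CONST → push 4. Stack: [-12, 4]
BINARY_OP >> → -12 >> 4 = -1. Stack: [-1]
STORE_FAST z → z=-1. Stack: []
LOAD_FAST_LOAD_FAST a,b → push -12,33. Stack: [-12, 33]
BINARY_OP - → -12 - 33 = -45. Stack: [-45]
LOAD_FAST b → push 33. Stack: [-45, 33]
BINARY_OP - → -45 - 33 = -78. Stack: [-78]
STORE_FAST p → p=-78. Stack: []
LOAD_FAST w → push -56. Stack: [-56]
LOAD_CONST → push 4. Stack: [-56, 4]
BINARY_OP ^ → -56 ^ 4 = -52. Stack: [-52]
LOAD_CONST → push 11. Stack: [-52, 11]
LOAD_FAST a → push -12. Stack: [-52, 11, -12]
BINARY_OP ^ → 11 ^ -12 = -1. Stack: [-52, -1]
BINARY_OP ^ → -52 ^ -1 = 51. Stack: [51]
STORE_FAST y → y=51. Stack: []
LOAD_FAST_LOAD_FAST z,x → push -1,-12. Stack: [-1, -12]
BINARY_OP ^ → -1 ^ -12 = 11. Stack: [11]
LOAD_FAST p → push -78. Stack: [11, -78]
BINARY_OP + → 11 + -78 = -67. Stack: [-67]
STORE_FAST w → w=-67. Stack: []
LOAD_FAST y → push 51. Stack: [51]
LOAD_CONST → push 8. Stack: [51, 8]
BINARY_OP // → 51 // 8 = 6. Stack: [6]
RETURN_VALUE → return 6.

6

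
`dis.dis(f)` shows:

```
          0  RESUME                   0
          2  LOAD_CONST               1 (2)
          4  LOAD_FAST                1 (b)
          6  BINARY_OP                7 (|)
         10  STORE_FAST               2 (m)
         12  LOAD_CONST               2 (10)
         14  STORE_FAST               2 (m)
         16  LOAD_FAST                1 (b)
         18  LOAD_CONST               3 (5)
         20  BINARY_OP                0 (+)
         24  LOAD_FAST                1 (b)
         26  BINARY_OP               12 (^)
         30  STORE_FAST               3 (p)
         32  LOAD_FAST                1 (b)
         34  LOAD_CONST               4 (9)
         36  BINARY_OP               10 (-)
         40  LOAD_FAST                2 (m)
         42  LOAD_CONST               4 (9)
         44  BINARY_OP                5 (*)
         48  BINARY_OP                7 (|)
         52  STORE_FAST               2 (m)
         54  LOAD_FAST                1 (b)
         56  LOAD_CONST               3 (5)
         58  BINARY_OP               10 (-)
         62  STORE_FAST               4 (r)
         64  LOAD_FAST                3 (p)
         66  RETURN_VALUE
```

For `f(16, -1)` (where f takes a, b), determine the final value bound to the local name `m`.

LOAD_CONST → push 2. Stack: [2]
LOAD_FAST b → push -1. Stack: [2, -1]
BINARY_OP | → 2 | -1 = -1. Stack: [-1]
STORE_FAST m → m=-1. Stack: []
LOAD_CONST → push 10. Stack: [10]
STORE_FAST m → m=10. Stack: []
LOAD_FAST b → push -1. Stack: [-1]
LOAD_CONST → push 5. Stack: [-1, 5]
BINARY_OP + → -1 + 5 = 4. Stack: [4]
LOAD_FAST b → push -1. Stack: [4, -1]
BINARY_OP ^ → 4 ^ -1 = -5. Stack: [-5]
STORE_FAST p → p=-5. Stack: []
LOAD_FAST b → push -1. Stack: [-1]
LOAD_CONST → push 9. Stack: [-1, 9]
BINARY_OP - → -1 - 9 = -10. Stack: [-10]
LOAD_FAST m → push 10. Stack: [-10, 10]
LOAD_CONST → push 9. Stack: [-10, 10, 9]
BINARY_OP * → 10 * 9 = 90. Stack: [-10, 90]
BINARY_OP | → -10 | 90 = -2. Stack: [-2]
STORE_FAST m → m=-2. Stack: []
LOAD_FAST b → push -1. Stack: [-1]
LOAD_CONST → push 5. Stack: [-1, 5]
BINARY_OP - → -1 - 5 = -6. Stack: [-6]
STORE_FAST r → r=-6. Stack: []
LOAD_FAST p → push -5. Stack: [-5]
RETURN_VALUE → return -5.

-2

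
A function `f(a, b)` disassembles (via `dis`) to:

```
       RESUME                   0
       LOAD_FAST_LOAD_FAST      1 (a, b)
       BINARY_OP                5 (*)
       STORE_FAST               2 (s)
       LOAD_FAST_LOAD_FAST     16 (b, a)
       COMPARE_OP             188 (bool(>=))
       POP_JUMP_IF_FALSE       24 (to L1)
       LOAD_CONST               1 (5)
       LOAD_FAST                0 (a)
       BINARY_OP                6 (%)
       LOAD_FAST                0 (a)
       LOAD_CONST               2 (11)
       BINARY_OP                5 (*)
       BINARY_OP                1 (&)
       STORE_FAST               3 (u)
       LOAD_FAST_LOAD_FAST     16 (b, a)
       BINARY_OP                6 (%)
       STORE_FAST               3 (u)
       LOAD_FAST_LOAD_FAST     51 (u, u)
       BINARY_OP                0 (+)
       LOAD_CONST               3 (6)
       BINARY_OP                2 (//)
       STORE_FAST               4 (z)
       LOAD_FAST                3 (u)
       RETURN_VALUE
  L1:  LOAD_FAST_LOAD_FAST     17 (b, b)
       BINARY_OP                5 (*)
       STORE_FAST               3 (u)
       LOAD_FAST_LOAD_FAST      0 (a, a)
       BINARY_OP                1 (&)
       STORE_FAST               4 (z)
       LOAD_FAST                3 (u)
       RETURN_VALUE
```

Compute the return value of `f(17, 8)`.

64

LOAD_FAST_LOAD_FAST a,b → push 17,8. Stack: [17, 8]
BINARY_OP * → 17 * 8 = 136. Stack: [136]
STORE_FAST s → s=136. Stack: []
LOAD_FAST_LOAD_FAST b,a → push 8,17. Stack: [8, 17]
COMPARE_OP bool(>=) → 8 vs 17 = False. Stack: [False]
POP_JUMP_IF_FALSE → pop False; jump. Stack: []
LOAD_FAST_LOAD_FAST b,b → push 8,8. Stack: [8, 8]
BINARY_OP * → 8 * 8 = 64. Stack: [64]
STORE_FAST u → u=64. Stack: []
LOAD_FAST_LOAD_FAST a,a → push 17,17. Stack: [17, 17]
BINARY_OP & → 17 & 17 = 17. Stack: [17]
STORE_FAST z → z=17. Stack: []
LOAD_FAST u → push 64. Stack: [64]
RETURN_VALUE → return 64.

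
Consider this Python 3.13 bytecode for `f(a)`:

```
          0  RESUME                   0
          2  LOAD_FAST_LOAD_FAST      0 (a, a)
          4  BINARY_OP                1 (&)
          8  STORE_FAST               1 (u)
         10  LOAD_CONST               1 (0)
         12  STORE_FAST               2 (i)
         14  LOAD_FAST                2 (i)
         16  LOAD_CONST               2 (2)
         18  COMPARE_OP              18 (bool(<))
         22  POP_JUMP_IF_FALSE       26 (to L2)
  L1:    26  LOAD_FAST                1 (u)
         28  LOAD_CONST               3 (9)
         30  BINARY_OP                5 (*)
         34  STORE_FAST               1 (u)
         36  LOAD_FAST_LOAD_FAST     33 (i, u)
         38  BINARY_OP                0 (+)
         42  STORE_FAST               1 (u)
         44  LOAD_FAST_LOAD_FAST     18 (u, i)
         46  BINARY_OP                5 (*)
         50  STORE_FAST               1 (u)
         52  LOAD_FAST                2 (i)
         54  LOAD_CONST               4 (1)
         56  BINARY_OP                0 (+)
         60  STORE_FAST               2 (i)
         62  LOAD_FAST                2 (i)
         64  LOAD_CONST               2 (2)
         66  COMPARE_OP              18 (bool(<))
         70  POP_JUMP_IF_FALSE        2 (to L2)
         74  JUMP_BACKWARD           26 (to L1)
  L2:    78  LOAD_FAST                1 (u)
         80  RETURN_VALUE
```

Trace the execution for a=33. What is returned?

1

LOAD_FAST_LOAD_FAST a,a → push 33,33. Stack: [33, 33]
BINARY_OP & → 33 & 33 = 33. Stack: [33]
STORE_FAST u → u=33. Stack: []
LOAD_CONST → push 0. Stack: [0]
STORE_FAST i → i=0. Stack: []
LOAD_FAST i → push 0. Stack: [0]
LOAD_CONST → push 2. Stack: [0, 2]
COMPARE_OP bool(<) → 0 vs 2 = True. Stack: [True]
POP_JUMP_IF_FALSE → pop True; no jump. Stack: []
LOAD_FAST u → push 33. Stack: [33]
LOAD_CONST → push 9. Stack: [33, 9]
BINARY_OP * → 33 * 9 = 297. Stack: [297]
STORE_FAST u → u=297. Stack: []
LOAD_FAST_LOAD_FAST i,u → push 0,297. Stack: [0, 297]
BINARY_OP + → 0 + 297 = 297. Stack: [297]
STORE_FAST u → u=297. Stack: []
LOAD_FAST_LOAD_FAST u,i → push 297,0. Stack: [297, 0]
BINARY_OP * → 297 * 0 = 0. Stack: [0]
STORE_FAST u → u=0. Stack: []
LOAD_FAST i → push 0. Stack: [0]
LOAD_CONST → push 1. Stack: [0, 1]
BINARY_OP + → 0 + 1 = 1. Stack: [1]
STORE_FAST i → i=1. Stack: []
LOAD_FAST i → push 1. Stack: [1]
LOAD_CONST → push 2. Stack: [1, 2]
COMPARE_OP bool(<) → 1 vs 2 = True. Stack: [True]
POP_JUMP_IF_FALSE → pop True; no jump. Stack: []
LOAD_FAST u → push 0. Stack: [0]
LOAD_CONST → push 9. Stack: [0, 9]
BINARY_OP * → 0 * 9 = 0. Stack: [0]
STORE_FAST u → u=0. Stack: []
LOAD_FAST_LOAD_FAST i,u → push 1,0. Stack: [1, 0]
BINARY_OP + → 1 + 0 = 1. Stack: [1]
STORE_FAST u → u=1. Stack: []
LOAD_FAST_LOAD_FAST u,i → push 1,1. Stack: [1, 1]
BINARY_OP * → 1 * 1 = 1. Stack: [1]
STORE_FAST u → u=1. Stack: []
LOAD_FAST i → push 1. Stack: [1]
LOAD_CONST → push 1. Stack: [1, 1]
BINARY_OP + → 1 + 1 = 2. Stack: [2]
STORE_FAST i → i=2. Stack: []
LOAD_FAST i → push 2. Stack: [2]
LOAD_CONST → push 2. Stack: [2, 2]
COMPARE_OP bool(<) → 2 vs 2 = False. Stack: [False]
POP_JUMP_IF_FALSE → pop False; jump. Stack: []
LOAD_FAST u → push 1. Stack: [1]
RETURN_VALUE → return 1.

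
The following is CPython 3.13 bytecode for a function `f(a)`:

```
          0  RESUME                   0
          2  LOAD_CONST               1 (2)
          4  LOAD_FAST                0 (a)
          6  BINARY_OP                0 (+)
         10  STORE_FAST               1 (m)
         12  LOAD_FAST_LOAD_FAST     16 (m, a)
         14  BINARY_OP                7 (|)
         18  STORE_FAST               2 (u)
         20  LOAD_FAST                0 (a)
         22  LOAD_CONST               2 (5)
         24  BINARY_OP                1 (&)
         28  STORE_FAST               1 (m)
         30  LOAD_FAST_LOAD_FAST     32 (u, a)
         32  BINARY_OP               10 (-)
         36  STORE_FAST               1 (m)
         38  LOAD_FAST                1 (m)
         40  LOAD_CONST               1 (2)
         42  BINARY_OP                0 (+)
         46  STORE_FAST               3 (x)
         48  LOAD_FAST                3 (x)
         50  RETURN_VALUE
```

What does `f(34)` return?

6

LOAD_CONST → push 2. Stack: [2]
LOAD_FAST a → push 34. Stack: [2, 34]
BINARY_OP + → 2 + 34 = 36. Stack: [36]
STORE_FAST m → m=36. Stack: []
LOAD_FAST_LOAD_FAST m,a → push 36,34. Stack: [36, 34]
BINARY_OP | → 36 | 34 = 38. Stack: [38]
STORE_FAST u → u=38. Stack: []
LOAD_FAST a → push 34. Stack: [34]
LOAD_CONST → push 5. Stack: [34, 5]
BINARY_OP & → 34 & 5 = 0. Stack: [0]
STORE_FAST m → m=0. Stack: []
LOAD_FAST_LOAD_FAST u,a → push 38,34. Stack: [38, 34]
BINARY_OP - → 38 - 34 = 4. Stack: [4]
STORE_FAST m → m=4. Stack: []
LOAD_FAST m → push 4. Stack: [4]
LOAD_CONST → push 2. Stack: [4, 2]
BINARY_OP + → 4 + 2 = 6. Stack: [6]
STORE_FAST x → x=6. Stack: []
LOAD_FAST x → push 6. Stack: [6]
RETURN_VALUE → return 6.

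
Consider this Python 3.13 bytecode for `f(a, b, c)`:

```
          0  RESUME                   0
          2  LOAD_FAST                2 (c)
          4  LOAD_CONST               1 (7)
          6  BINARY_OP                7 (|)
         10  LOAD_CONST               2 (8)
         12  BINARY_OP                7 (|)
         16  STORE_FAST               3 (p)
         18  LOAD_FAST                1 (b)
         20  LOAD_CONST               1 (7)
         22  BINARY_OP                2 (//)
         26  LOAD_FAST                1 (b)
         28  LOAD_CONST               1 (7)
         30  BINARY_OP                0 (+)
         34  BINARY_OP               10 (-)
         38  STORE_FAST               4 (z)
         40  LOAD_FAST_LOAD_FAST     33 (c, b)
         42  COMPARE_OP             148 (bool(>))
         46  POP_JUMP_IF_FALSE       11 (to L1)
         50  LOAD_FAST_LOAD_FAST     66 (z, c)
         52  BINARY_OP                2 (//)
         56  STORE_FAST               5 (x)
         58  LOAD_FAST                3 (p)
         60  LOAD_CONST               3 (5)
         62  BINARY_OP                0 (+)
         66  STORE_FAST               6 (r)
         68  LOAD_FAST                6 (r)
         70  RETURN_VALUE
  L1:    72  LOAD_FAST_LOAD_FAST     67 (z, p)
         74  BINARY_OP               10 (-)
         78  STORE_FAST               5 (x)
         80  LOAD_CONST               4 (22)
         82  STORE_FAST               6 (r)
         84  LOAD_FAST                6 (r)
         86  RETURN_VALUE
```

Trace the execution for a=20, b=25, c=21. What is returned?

22

LOAD_FAST c → push 21. Stack: [21]
LOAD_CONST → push 7. Stack: [21, 7]
BINARY_OP | → 21 | 7 = 23. Stack: [23]
LOAD_CONST → push 8. Stack: [23, 8]
BINARY_OP | → 23 | 8 = 31. Stack: [31]
STORE_FAST p → p=31. Stack: []
LOAD_FAST b → push 25. Stack: [25]
LOAD_CONST → push 7. Stack: [25, 7]
BINARY_OP // → 25 // 7 = 3. Stack: [3]
LOAD_FAST b → push 25. Stack: [3, 25]
LOAD_CONST → push 7. Stack: [3, 25, 7]
BINARY_OP + → 25 + 7 = 32. Stack: [3, 32]
BINARY_OP - → 3 - 32 = -29. Stack: [-29]
STORE_FAST z → z=-29. Stack: []
LOAD_FAST_LOAD_FAST c,b → push 21,25. Stack: [21, 25]
COMPARE_OP bool(>) → 21 vs 25 = False. Stack: [False]
POP_JUMP_IF_FALSE → pop False; jump. Stack: []
LOAD_FAST_LOAD_FAST z,p → push -29,31. Stack: [-29, 31]
BINARY_OP - → -29 - 31 = -60. Stack: [-60]
STORE_FAST x → x=-60. Stack: []
LOAD_CONST → push 22. Stack: [22]
STORE_FAST r → r=22. Stack: []
LOAD_FAST r → push 22. Stack: [22]
RETURN_VALUE → return 22.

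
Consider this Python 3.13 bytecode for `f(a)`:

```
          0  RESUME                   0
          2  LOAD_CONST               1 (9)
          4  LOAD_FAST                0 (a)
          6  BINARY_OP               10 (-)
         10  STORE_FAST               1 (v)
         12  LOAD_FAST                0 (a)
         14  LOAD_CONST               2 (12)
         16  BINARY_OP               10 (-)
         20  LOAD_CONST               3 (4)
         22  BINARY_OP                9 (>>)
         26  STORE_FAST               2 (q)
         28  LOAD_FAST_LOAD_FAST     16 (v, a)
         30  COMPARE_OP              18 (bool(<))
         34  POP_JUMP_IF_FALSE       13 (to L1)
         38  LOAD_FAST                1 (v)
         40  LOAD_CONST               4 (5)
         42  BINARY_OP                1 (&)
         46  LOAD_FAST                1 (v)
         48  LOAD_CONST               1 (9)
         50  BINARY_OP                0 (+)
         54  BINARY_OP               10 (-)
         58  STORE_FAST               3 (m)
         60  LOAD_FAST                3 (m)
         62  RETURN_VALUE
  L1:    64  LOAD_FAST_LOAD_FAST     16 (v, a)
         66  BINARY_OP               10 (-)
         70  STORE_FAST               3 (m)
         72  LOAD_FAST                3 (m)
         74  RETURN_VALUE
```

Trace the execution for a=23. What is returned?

5

LOAD_CONST → push 9. Stack: [9]
LOAD_FAST a → push 23. Stack: [9, 23]
BINARY_OP - → 9 - 23 = -14. Stack: [-14]
STORE_FAST v → v=-14. Stack: []
LOAD_FAST a → push 23. Stack: [23]
LOAD_CONST → push 12. Stack: [23, 12]
BINARY_OP - → 23 - 12 = 11. Stack: [11]
LOAD_CONST → push 4. Stack: [11, 4]
BINARY_OP >> → 11 >> 4 = 0. Stack: [0]
STORE_FAST q → q=0. Stack: []
LOAD_FAST_LOAD_FAST v,a → push -14,23. Stack: [-14, 23]
COMPARE_OP bool(<) → -14 vs 23 = True. Stack: [True]
POP_JUMP_IF_FALSE → pop True; no jump. Stack: []
LOAD_FAST v → push -14. Stack: [-14]
LOAD_CONST → push 5. Stack: [-14, 5]
BINARY_OP & → -14 & 5 = 0. Stack: [0]
LOAD_FAST v → push -14. Stack: [0, -14]
LOAD_CONST → push 9. Stack: [0, -14, 9]
BINARY_OP + → -14 + 9 = -5. Stack: [0, -5]
BINARY_OP - → 0 - -5 = 5. Stack: [5]
STORE_FAST m → m=5. Stack: []
LOAD_FAST m → push 5. Stack: [5]
RETURN_VALUE → return 5.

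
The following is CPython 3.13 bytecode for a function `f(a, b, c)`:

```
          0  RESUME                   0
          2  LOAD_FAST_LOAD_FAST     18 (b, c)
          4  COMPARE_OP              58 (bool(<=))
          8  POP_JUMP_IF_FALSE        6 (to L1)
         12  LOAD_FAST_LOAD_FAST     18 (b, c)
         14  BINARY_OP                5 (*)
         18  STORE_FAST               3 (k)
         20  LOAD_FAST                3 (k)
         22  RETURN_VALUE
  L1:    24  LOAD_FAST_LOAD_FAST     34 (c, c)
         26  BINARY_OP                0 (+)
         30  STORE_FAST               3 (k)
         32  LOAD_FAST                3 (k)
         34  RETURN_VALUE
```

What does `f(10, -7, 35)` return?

LOAD_FAST_LOAD_FAST b,c → push -7,35. Stack: [-7, 35]
COMPARE_OP bool(<=) → -7 vs 35 = True. Stack: [True]
POP_JUMP_IF_FALSE → pop True; no jump. Stack: []
LOAD_FAST_LOAD_FAST b,c → push -7,35. Stack: [-7, 35]
BINARY_OP * → -7 * 35 = -245. Stack: [-245]
STORE_FAST k → k=-245. Stack: []
LOAD_FAST k → push -245. Stack: [-245]
RETURN_VALUE → return -245.

-245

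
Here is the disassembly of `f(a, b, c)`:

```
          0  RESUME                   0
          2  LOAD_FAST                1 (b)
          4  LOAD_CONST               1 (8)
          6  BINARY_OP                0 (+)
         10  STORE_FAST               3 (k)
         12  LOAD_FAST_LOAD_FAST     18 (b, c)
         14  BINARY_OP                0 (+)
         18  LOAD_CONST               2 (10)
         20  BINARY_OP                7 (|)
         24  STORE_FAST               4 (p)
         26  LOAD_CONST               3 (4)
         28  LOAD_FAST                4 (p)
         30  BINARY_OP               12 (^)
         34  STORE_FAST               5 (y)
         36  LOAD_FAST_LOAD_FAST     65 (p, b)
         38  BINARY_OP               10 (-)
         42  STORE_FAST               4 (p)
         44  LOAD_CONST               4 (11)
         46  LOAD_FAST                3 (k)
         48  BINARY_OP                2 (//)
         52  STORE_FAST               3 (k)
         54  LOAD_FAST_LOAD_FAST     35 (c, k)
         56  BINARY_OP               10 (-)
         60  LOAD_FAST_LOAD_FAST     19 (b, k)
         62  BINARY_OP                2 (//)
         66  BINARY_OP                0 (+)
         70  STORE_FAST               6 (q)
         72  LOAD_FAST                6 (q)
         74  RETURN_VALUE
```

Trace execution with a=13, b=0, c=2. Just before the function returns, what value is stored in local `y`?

14

LOAD_FAST b → push 0. Stack: [0]
LOAD_CONST → push 8. Stack: [0, 8]
BINARY_OP + → 0 + 8 = 8. Stack: [8]
STORE_FAST k → k=8. Stack: []
LOAD_FAST_LOAD_FAST b,c → push 0,2. Stack: [0, 2]
BINARY_OP + → 0 + 2 = 2. Stack: [2]
LOAD_CONST → push 10. Stack: [2, 10]
BINARY_OP | → 2 | 10 = 10. Stack: [10]
STORE_FAST p → p=10. Stack: []
LOAD_CONST → push 4. Stack: [4]
LOAD_FAST p → push 10. Stack: [4, 10]
BINARY_OP ^ → 4 ^ 10 = 14. Stack: [14]
STORE_FAST y → y=14. Stack: []
LOAD_FAST_LOAD_FAST p,b → push 10,0. Stack: [10, 0]
BINARY_OP - → 10 - 0 = 10. Stack: [10]
STORE_FAST p → p=10. Stack: []
LOAD_CONST → push 11. Stack: [11]
LOAD_FAST k → push 8. Stack: [11, 8]
BINARY_OP // → 11 // 8 = 1. Stack: [1]
STORE_FAST k → k=1. Stack: []
LOAD_FAST_LOAD_FAST c,k → push 2,1. Stack: [2, 1]
BINARY_OP - → 2 - 1 = 1. Stack: [1]
LOAD_FAST_LOAD_FAST b,k → push 0,1. Stack: [1, 0, 1]
BINARY_OP // → 0 // 1 = 0. Stack: [1, 0]
BINARY_OP + → 1 + 0 = 1. Stack: [1]
STORE_FAST q → q=1. Stack: []
LOAD_FAST q → push 1. Stack: [1]
RETURN_VALUE → return 1.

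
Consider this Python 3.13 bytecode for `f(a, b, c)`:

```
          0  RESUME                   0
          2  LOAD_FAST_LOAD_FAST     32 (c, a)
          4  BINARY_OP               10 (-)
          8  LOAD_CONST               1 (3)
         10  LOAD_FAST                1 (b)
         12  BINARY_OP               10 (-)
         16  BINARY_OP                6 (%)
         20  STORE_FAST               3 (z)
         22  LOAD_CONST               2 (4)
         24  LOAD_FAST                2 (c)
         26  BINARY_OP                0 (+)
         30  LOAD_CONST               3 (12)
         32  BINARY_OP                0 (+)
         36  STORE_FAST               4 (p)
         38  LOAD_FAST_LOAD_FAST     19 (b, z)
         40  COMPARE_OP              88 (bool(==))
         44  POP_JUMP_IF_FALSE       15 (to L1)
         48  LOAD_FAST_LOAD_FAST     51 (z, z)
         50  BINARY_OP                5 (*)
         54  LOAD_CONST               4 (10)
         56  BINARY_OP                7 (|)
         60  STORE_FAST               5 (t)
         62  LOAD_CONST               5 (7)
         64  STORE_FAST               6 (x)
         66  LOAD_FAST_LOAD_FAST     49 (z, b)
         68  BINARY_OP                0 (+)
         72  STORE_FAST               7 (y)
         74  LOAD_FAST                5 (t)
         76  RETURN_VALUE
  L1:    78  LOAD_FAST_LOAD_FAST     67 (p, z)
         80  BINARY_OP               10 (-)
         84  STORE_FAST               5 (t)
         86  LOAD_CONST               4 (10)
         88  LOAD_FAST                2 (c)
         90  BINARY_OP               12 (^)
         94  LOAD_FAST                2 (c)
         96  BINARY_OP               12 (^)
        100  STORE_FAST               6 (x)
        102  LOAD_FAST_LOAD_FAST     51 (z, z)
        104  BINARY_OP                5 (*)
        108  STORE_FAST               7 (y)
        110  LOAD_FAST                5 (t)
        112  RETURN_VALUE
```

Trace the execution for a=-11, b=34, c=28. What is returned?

LOAD_FAST_LOAD_FAST c,a → push 28,-11. Stack: [28, -11]
BINARY_OP - → 28 - -11 = 39. Stack: [39]
LOAD_CONST → push 3. Stack: [39, 3]
LOAD_FAST b → push 34. Stack: [39, 3, 34]
BINARY_OP - → 3 - 34 = -31. Stack: [39, -31]
BINARY_OP % → 39 % -31 = -23. Stack: [-23]
STORE_FAST z → z=-23. Stack: []
LOAD_CONST → push 4. Stack: [4]
LOAD_FAST c → push 28. Stack: [4, 28]
BINARY_OP + → 4 + 28 = 32. Stack: [32]
LOAD_CONST → push 12. Stack: [32, 12]
BINARY_OP + → 32 + 12 = 44. Stack: [44]
STORE_FAST p → p=44. Stack: []
LOAD_FAST_LOAD_FAST b,z → push 34,-23. Stack: [34, -23]
COMPARE_OP bool(==) → 34 vs -23 = False. Stack: [False]
POP_JUMP_IF_FALSE → pop False; jump. Stack: []
LOAD_FAST_LOAD_FAST p,z → push 44,-23. Stack: [44, -23]
BINARY_OP - → 44 - -23 = 67. Stack: [67]
STORE_FAST t → t=67. Stack: []
LOAD_CONST → push 10. Stack: [10]
LOAD_FAST c → push 28. Stack: [10, 28]
BINARY_OP ^ → 10 ^ 28 = 22. Stack: [22]
LOAD_FAST c → push 28. Stack: [22, 28]
BINARY_OP ^ → 22 ^ 28 = 10. Stack: [10]
STORE_FAST x → x=10. Stack: []
LOAD_FAST_LOAD_FAST z,z → push -23,-23. Stack: [-23, -23]
BINARY_OP * → -23 * -23 = 529. Stack: [529]
STORE_FAST y → y=529. Stack: []
LOAD_FAST t → push 67. Stack: [67]
RETURN_VALUE → return 67.

67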